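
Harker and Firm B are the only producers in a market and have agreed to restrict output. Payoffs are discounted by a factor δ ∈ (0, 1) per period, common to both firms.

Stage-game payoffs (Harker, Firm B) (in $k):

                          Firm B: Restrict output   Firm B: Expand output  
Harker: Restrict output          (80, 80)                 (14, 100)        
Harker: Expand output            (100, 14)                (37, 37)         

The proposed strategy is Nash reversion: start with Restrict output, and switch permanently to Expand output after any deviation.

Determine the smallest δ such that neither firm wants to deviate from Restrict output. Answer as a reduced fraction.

20/63

80/(1−δ) ≥ 100 + 37δ/(1−δ)
80 ≥ 100 − 63δ
δ ≥ 20/63.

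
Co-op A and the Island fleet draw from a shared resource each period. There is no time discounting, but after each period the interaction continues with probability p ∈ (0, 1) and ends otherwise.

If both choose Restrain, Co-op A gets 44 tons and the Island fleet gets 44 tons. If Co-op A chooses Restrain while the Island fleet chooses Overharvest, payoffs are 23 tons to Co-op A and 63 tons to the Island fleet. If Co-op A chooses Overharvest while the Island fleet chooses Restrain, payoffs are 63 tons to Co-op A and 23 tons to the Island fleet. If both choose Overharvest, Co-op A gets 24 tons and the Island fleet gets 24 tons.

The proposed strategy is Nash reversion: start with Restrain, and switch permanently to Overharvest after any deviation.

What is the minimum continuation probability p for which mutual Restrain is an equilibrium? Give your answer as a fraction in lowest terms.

With no time discounting, the continuation probability p plays the role of the discount factor.
Grim-trigger IC: 44/(1−p) ≥ 63 + 24p/(1−p) ⇒ p ≥ (63−44)/(63−24) = 19/39.

19/39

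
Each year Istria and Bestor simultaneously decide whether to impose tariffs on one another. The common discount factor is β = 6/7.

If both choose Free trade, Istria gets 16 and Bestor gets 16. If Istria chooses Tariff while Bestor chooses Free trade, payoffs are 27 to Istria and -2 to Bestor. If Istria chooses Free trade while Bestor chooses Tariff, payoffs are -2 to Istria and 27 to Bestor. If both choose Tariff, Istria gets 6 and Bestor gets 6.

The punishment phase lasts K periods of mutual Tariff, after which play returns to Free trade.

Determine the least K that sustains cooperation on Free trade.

2

No profitable deviation requires (16−6)(β+…+β^K) ≥ 27−16, i.e. β+…+β^K ≥ 11/10 ≈ 1.1000.
With β = 6/7, the partial sums are K=1: 0.8571, K=2: 1.5918.
K = 2 is the first length at which the sum reaches 1.1000.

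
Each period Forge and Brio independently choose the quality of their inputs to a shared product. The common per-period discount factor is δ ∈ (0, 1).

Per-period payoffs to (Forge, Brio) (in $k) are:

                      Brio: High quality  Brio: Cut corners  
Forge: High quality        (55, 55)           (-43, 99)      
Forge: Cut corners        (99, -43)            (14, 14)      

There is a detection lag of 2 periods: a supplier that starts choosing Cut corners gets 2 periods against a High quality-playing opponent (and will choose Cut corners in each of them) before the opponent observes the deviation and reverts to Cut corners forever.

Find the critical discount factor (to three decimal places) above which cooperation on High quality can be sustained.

0.719

Deviating for the 2 undetected periods gains 99−55 = 44 per period over cooperation, then loses 55−14 = 41 per period forever once punishment starts.
Gain: 44(1 + δ + … + δ^1); loss: 41·δ^2/(1−δ).
No profitable deviation ⇔ 44(1−δ^2) ≤ 41·δ^2, i.e. δ^2 ≥ 44/(44+41) = 44/85.
Hence δ ≥ (44/85)^(1/2) ≈ 0.719.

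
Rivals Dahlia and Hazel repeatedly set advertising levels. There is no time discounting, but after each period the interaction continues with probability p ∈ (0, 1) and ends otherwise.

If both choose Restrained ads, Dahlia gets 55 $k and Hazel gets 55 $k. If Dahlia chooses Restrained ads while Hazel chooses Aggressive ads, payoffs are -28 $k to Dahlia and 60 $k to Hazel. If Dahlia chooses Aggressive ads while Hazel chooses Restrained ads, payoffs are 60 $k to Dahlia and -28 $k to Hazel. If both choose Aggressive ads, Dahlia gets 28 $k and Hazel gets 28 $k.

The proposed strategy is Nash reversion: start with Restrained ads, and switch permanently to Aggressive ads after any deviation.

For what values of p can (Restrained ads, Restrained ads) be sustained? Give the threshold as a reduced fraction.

With no time discounting, the continuation probability p plays the role of the discount factor.
Grim-trigger IC: 55/(1−p) ≥ 60 + 28p/(1−p) ⇒ p ≥ (60−55)/(60−28) = 5/32.

5/32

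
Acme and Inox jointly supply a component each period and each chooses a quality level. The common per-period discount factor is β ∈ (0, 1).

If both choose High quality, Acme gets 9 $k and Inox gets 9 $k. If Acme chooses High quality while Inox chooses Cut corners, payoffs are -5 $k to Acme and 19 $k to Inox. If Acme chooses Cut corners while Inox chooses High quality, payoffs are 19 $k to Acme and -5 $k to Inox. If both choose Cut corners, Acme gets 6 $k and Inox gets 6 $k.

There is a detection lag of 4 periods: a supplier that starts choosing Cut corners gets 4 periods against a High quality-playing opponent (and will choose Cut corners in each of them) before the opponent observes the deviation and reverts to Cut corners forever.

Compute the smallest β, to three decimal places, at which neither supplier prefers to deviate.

A deviator earns 19 for 4 periods, then 6 forever; cooperating earns 9 forever. Multiplying the IC by (1−β):
9 ≥ 19(1−β^4) + 6β^4, so 13·β^4 ≥ 10 and β^4 ≥ 10/13.
β ≥ (10/13)^(1/4) ≈ 0.937.

0.937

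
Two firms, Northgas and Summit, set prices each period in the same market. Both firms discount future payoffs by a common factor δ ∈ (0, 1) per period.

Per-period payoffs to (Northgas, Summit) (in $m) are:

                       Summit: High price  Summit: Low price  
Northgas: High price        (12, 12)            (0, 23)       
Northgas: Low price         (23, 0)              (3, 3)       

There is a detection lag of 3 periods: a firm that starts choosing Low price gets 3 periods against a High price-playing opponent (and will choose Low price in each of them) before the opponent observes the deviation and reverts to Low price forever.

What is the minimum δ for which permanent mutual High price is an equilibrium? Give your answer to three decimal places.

Deviating for the 3 undetected periods gains 23−12 = 11 per period over cooperation, then loses 12−3 = 9 per period forever once punishment starts.
Gain: 11(1 + δ + … + δ^2); loss: 9·δ^3/(1−δ).
No profitable deviation ⇔ 11(1−δ^3) ≤ 9·δ^3, i.e. δ^3 ≥ 11/(11+9) = 11/20.
Hence δ ≥ (11/20)^(1/3) ≈ 0.819.

0.819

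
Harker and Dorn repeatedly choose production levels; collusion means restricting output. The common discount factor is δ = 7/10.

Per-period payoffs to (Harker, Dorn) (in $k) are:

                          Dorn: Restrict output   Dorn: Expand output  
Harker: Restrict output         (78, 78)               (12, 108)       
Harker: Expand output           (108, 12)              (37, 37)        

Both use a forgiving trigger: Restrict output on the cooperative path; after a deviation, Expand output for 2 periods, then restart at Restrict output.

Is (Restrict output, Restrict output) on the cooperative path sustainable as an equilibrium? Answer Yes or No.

A one-shot deviation gives 108 now, then 37 for 2 periods, then back to 78.
Gain from deviating: (108−78) today; loss: (78−37) in each of the next 2 periods.
No-deviation condition: (78−37)(δ+…+δ^2) ≥ 108−78, i.e. δ+…+δ^2 ≥ 30/41.
At δ = 7/10: δ+…+δ^2 = 1.1900 ≥ 0.7317.
So cooperation is sustainable.

Yes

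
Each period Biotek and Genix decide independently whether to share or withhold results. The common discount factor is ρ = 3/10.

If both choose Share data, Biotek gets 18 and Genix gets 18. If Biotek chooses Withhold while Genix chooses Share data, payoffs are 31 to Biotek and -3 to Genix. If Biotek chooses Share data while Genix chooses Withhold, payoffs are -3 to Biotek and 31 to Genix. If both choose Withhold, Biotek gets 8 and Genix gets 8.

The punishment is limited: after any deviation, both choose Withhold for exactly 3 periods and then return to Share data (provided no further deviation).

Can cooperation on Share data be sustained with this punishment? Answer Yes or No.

IC: ρ+…+ρ^3 ≥ (31−18)/(18−8) = 13/10.
At ρ = 3/10: partial sum = 0.4170 < 1.3000. Cooperation not sustainable.

No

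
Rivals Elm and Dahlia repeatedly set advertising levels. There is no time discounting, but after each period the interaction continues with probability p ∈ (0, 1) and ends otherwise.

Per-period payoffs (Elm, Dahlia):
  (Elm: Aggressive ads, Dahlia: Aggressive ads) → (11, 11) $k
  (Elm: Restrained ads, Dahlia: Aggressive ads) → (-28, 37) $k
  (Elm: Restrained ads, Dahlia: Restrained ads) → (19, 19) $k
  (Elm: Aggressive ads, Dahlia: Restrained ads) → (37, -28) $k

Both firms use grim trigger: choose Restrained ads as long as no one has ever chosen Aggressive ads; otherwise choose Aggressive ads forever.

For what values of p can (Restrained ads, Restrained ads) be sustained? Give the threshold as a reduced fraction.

Expected cooperation value is 19 + p·19 + p²·19 + … = 19/(1−p); deviation gives 37 + p·11/(1−p).
19 ≥ 37(1−p) + 11p ⇒ 26p ≥ 18 ⇒ p ≥ 18/26 = 9/13.

9/13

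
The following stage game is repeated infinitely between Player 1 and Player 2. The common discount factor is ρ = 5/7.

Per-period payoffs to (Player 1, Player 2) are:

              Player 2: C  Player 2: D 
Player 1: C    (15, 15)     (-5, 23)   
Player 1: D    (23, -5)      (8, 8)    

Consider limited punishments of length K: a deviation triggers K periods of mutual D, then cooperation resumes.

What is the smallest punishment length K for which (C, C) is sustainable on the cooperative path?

2

IC: ρ(1−ρ^K)/(1−ρ) ≥ (23−15)/(15−8) = 8/7.
With ρ = 5/7: need 1 − ρ^K ≥ 8/7·(1−5/7)/(5/7), i.e. ρ^K ≤ 0.5429.
Since (5/7)^1 = 0.7143 and (5/7)^2 = 0.5102, the smallest such K is 2.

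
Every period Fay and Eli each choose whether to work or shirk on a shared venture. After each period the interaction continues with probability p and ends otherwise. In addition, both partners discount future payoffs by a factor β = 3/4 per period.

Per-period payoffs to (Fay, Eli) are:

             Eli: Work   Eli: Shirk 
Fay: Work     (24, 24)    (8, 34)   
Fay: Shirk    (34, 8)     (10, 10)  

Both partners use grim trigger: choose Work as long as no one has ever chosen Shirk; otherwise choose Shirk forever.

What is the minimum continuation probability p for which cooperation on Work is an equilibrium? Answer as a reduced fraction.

5/9

Expected continuation weight on next period's payoff is β·p = 3/4·p, which plays the role of the discount factor.
Cooperation requires 3/4·p ≥ (34−24)/(34−10) = 5/12, hence p ≥ 5/9.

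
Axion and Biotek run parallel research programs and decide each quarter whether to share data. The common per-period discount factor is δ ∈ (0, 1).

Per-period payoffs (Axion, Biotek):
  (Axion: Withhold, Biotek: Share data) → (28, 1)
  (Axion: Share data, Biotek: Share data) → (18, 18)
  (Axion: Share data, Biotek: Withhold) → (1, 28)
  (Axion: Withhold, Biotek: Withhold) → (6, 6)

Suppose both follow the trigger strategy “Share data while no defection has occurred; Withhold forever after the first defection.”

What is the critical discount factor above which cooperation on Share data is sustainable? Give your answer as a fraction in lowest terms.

5/11

Under grim trigger the critical discount factor is (T−C)/(T−P) with T = 28, C = 18, P = 6.
δ* = (28−18)/(28−6) = 10/22 = 5/11.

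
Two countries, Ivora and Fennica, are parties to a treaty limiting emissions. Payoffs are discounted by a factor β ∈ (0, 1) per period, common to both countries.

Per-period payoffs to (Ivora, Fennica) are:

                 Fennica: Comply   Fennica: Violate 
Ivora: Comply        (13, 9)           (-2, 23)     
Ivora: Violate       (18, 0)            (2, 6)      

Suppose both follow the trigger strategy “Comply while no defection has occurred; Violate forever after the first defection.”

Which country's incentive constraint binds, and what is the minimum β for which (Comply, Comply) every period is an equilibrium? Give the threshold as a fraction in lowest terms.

Ivora: cooperation gives 13 each period; deviation gives 18 once then 2 forever.
  13/(1−β) ≥ 18 + 2β/(1−β) ⇒ β ≥ 5/16.
Fennica: cooperation gives 9 each period; deviation gives 23 once then 6 forever.
  β ≥ 14/17.
Both must hold, so the binding constraint is Fennica's: β ≥ 14/17.

Fennica; β ≥ 14/17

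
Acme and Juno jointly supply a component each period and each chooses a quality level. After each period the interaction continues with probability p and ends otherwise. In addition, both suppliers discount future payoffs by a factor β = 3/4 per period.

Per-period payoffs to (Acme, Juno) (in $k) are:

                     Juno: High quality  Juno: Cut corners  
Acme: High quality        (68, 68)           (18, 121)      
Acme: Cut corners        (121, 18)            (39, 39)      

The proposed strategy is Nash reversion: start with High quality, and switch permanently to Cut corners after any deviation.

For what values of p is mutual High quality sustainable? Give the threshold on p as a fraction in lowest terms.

106/123

Expected continuation weight on next period's payoff is β·p = 3/4·p, which plays the role of the discount factor.
Cooperation requires 3/4·p ≥ (121−68)/(121−39) = 53/82, hence p ≥ 106/123.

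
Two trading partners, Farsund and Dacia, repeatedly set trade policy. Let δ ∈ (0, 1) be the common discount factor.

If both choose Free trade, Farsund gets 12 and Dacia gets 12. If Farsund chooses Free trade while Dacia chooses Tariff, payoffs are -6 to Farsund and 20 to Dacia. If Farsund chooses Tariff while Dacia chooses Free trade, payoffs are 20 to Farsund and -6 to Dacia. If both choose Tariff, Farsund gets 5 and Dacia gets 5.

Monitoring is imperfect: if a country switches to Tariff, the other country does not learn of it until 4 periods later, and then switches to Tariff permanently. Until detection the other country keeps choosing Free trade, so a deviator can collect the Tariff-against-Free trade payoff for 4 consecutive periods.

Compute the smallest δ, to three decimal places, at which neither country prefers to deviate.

A deviator earns 20 for 4 periods, then 5 forever; cooperating earns 12 forever. Multiplying the IC by (1−δ):
12 ≥ 20(1−δ^4) + 5δ^4, so 15·δ^4 ≥ 8 and δ^4 ≥ 8/15.
δ ≥ (8/15)^(1/4) ≈ 0.855.

0.855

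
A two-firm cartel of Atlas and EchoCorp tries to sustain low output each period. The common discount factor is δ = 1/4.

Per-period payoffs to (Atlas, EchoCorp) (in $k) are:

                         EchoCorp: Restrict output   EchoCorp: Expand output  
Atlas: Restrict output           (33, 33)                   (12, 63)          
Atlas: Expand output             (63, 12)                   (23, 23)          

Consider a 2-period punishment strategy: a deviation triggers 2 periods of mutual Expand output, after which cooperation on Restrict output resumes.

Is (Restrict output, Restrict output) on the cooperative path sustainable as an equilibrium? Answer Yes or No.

No

Comparing payoff streams over the 3 periods until play realigns: cooperate → 33(1+δ+…+δ^2); deviate → 63 + 23(δ+…+δ^2).
Cooperation is sustained iff (33−23)(δ+…+δ^2) ≥ 63−33.
δ+…+δ^2 = 1/4·(1−(1/4)^2)/(1−1/4) = 0.3125, and (63−33)/(33−23) = 3.0000.
0.3125 < 3.0000, so cooperation is not sustainable.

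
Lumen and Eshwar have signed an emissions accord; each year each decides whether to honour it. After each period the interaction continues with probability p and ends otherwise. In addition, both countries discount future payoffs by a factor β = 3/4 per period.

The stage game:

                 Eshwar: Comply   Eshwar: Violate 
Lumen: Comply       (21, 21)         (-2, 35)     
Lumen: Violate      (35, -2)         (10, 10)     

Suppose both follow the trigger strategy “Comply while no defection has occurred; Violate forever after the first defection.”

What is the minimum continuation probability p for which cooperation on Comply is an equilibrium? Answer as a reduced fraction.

56/75

Expected continuation weight on next period's payoff is β·p = 3/4·p, which plays the role of the discount factor.
Cooperation requires 3/4·p ≥ (35−21)/(35−10) = 14/25, hence p ≥ 56/75.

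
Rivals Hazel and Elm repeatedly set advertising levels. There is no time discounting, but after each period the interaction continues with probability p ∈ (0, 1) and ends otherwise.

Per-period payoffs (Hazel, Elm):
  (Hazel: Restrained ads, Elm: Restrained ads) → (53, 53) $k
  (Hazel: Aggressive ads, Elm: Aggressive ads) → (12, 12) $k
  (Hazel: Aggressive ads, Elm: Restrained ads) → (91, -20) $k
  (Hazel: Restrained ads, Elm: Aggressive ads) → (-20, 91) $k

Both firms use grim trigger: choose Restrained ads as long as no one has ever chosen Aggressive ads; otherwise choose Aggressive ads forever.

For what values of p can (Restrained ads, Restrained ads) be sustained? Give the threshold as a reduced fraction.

38/79

With no time discounting, the continuation probability p plays the role of the discount factor.
Grim-trigger IC: 53/(1−p) ≥ 91 + 12p/(1−p) ⇒ p ≥ (91−53)/(91−12) = 38/79.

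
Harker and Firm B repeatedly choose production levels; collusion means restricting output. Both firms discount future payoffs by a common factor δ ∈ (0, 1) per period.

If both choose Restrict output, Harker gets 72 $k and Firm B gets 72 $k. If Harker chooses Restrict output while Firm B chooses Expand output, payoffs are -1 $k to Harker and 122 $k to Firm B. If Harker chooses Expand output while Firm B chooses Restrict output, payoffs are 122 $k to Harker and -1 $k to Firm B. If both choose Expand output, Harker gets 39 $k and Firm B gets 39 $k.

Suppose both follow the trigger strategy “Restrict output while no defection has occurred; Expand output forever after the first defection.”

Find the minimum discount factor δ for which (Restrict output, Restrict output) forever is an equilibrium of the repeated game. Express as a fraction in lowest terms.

Under grim trigger the critical discount factor is (T−C)/(T−P) with T = 122, C = 72, P = 39.
δ* = (122−72)/(122−39) = 50/83.

50/83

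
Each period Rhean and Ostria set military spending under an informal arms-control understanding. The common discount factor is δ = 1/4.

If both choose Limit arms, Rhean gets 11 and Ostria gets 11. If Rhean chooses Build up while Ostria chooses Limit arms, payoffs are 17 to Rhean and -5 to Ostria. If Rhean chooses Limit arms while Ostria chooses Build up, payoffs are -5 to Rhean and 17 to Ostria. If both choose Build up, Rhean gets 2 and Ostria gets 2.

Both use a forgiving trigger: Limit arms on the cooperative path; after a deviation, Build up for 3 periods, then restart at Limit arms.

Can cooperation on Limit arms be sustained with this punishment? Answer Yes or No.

A one-shot deviation gives 17 now, then 2 for 3 periods, then back to 11.
Gain from deviating: (17−11) today; loss: (11−2) in each of the next 3 periods.
No-deviation condition: (11−2)(δ+…+δ^3) ≥ 17−11, i.e. δ+…+δ^3 ≥ 2/3.
At δ = 1/4: δ+…+δ^3 = 0.3281 < 0.6667.
So cooperation is not sustainable.

No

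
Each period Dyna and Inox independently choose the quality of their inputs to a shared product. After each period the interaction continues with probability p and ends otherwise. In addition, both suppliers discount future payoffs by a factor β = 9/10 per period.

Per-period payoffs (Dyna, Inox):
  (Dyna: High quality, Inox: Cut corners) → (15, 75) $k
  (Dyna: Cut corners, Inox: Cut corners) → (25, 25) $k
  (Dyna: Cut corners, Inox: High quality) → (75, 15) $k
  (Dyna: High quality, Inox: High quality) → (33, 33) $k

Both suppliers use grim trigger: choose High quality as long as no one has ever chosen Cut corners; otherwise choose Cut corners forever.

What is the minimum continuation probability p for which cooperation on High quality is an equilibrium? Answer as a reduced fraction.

With continuation probability p and discount β, the effective per-period discount factor is βp.
Grim-trigger IC: βp ≥ (75−33)/(75−25) = 21/25.
So p ≥ (21/25)/(9/10) = 14/15.

14/15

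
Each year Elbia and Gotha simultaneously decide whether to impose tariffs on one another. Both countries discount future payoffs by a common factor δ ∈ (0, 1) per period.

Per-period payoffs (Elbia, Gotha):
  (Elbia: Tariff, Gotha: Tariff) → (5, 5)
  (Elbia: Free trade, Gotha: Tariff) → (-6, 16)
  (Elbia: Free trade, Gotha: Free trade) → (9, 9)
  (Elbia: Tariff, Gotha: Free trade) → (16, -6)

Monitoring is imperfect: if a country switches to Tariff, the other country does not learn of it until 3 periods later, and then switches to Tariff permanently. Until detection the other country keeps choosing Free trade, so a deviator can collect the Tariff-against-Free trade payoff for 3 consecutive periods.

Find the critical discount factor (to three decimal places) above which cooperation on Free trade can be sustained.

0.860

Deviating for the 3 undetected periods gains 16−9 = 7 per period over cooperation, then loses 9−5 = 4 per period forever once punishment starts.
Gain: 7(1 + δ + … + δ^2); loss: 4·δ^3/(1−δ).
No profitable deviation ⇔ 7(1−δ^3) ≤ 4·δ^3, i.e. δ^3 ≥ 7/(7+4) = 7/11.
Hence δ ≥ (7/11)^(1/3) ≈ 0.860.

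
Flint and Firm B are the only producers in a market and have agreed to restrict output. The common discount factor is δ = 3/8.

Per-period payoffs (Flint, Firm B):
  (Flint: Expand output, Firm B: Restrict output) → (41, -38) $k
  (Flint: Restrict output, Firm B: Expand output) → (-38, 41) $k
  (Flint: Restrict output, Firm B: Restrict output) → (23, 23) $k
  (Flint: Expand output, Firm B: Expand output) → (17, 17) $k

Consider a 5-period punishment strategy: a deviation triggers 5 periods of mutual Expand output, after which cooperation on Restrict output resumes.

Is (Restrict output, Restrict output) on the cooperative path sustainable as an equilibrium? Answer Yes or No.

No

A one-shot deviation gives 41 now, then 17 for 5 periods, then back to 23.
Gain from deviating: (41−23) today; loss: (23−17) in each of the next 5 periods.
No-deviation condition: (23−17)(δ+…+δ^5) ≥ 41−23, i.e. δ+…+δ^5 ≥ 3.
At δ = 3/8: δ+…+δ^5 = 0.5956 < 3.0000.
So cooperation is not sustainable.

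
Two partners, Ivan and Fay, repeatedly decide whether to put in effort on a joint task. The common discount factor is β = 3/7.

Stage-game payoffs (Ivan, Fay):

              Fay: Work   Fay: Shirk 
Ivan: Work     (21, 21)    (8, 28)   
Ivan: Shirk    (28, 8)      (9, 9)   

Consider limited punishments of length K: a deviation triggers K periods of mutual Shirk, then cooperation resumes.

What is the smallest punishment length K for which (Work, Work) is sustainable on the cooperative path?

2

Need Σ_{k=1}^{K} β^k ≥ (28−21)/(21−9) = 0.5833 at β = 3/7.
At K = 1 the sum is 0.4286 < 0.5833; at K = 2 it is 0.6122 ≥ 0.5833.
So the minimum punishment length is K = 2.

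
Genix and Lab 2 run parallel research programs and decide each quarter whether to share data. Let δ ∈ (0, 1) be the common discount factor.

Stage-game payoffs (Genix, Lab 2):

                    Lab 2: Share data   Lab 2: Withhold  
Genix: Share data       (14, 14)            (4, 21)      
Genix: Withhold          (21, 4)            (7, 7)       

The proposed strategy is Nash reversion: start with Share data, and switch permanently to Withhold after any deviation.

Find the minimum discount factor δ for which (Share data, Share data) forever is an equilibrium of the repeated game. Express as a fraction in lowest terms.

Cooperation forever yields 14 each period: 14/(1−δ).
Deviating yields 21 once, then 7 forever: 21 + 7δ/(1−δ).
No profitable deviation requires 14/(1−δ) ≥ 21 + 7δ/(1−δ).
Multiplying by (1−δ): 14 ≥ 21(1−δ) + 7δ = 21 − 14δ.
So 14δ ≥ 7, i.e. δ ≥ 7/14 = 1/2.

1/2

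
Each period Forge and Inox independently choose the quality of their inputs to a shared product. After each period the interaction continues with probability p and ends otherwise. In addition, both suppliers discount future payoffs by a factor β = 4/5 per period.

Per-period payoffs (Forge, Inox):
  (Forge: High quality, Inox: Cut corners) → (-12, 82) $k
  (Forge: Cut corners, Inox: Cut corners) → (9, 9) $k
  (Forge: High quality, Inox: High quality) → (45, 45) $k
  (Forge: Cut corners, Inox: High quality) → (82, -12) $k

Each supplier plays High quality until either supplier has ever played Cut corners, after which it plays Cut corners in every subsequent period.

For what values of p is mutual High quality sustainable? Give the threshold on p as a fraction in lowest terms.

Expected continuation weight on next period's payoff is β·p = 4/5·p, which plays the role of the discount factor.
Cooperation requires 4/5·p ≥ (82−45)/(82−9) = 37/73, hence p ≥ 185/292.

185/292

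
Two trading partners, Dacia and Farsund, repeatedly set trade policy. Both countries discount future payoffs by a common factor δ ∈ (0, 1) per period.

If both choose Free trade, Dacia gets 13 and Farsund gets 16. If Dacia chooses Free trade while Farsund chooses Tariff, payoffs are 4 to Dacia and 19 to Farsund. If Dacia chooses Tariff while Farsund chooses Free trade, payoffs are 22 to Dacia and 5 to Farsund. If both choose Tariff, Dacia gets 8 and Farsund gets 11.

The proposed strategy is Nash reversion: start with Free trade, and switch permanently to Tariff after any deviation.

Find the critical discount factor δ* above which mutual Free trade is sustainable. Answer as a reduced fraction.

Dacia: cooperation gives 13 each period; deviation gives 22 once then 8 forever.
  13/(1−δ) ≥ 22 + 8δ/(1−δ) ⇒ δ ≥ 9/14.
Farsund: cooperation gives 16 each period; deviation gives 19 once then 11 forever.
  δ ≥ 3/8.
Both must hold, so the binding constraint is Dacia's: δ ≥ 9/14.

9/14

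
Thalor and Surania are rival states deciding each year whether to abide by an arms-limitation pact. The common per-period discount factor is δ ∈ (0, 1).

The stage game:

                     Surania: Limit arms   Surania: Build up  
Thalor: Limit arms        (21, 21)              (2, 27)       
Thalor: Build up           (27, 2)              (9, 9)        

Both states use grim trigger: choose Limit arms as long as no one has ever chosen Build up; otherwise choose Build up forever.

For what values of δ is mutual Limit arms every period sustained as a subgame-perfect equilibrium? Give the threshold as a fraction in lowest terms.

1/3

One-period gain from deviating is 27 − 21 = 6. The loss is 21 − 9 = 12 in every subsequent period, with present value 12·δ/(1−δ).
Deviation is unprofitable when 12·δ/(1−δ) ≥ 6, i.e. δ/(1−δ) ≥ 1/2.
Equivalently δ ≥ 6/(6+12) = 1/3.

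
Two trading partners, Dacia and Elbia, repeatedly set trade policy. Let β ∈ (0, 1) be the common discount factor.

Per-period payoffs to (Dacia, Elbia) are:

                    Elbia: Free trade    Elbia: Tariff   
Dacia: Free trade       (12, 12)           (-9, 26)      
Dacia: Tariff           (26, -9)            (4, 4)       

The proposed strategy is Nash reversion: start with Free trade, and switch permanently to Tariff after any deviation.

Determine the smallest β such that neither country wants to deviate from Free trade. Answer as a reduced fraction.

7/11

One-period gain from deviating is 26 − 12 = 14. The loss is 12 − 4 = 8 in every subsequent period, with present value 8·β/(1−β).
Deviation is unprofitable when 8·β/(1−β) ≥ 14, i.e. β/(1−β) ≥ 7/4.
Equivalently β ≥ 14/(14+8) = 7/11.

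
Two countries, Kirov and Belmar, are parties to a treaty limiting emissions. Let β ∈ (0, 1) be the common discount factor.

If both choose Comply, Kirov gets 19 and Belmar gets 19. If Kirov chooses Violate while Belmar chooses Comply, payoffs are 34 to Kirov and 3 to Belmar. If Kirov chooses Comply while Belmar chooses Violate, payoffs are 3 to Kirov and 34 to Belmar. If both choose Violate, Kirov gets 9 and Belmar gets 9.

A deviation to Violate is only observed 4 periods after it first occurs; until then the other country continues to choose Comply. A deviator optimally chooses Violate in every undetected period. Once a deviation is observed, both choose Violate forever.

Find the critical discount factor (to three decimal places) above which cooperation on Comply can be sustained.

0.880

A deviator earns 34 for 4 periods, then 9 forever; cooperating earns 19 forever. Multiplying the IC by (1−β):
19 ≥ 34(1−β^4) + 9β^4, so 25·β^4 ≥ 15 and β^4 ≥ 3/5.
β ≥ (3/5)^(1/4) ≈ 0.880.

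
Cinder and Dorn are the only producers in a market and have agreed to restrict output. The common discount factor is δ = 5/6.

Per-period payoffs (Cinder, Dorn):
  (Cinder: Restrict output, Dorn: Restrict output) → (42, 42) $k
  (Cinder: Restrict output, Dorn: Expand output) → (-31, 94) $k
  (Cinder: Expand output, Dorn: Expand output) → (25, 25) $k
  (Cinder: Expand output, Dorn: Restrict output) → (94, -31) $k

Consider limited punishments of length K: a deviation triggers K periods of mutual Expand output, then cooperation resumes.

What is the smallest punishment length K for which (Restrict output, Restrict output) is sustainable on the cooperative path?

6

No profitable deviation requires (42−25)(δ+…+δ^K) ≥ 94−42, i.e. δ+…+δ^K ≥ 52/17 ≈ 3.0588.
With δ = 5/6, the partial sums are K=1: 0.8333, K=2: 1.5278, K=3: 2.1065, K=4: 2.5887, K=5: 2.9906, K=6: 3.3255.
K = 6 is the first length at which the sum reaches 3.0588.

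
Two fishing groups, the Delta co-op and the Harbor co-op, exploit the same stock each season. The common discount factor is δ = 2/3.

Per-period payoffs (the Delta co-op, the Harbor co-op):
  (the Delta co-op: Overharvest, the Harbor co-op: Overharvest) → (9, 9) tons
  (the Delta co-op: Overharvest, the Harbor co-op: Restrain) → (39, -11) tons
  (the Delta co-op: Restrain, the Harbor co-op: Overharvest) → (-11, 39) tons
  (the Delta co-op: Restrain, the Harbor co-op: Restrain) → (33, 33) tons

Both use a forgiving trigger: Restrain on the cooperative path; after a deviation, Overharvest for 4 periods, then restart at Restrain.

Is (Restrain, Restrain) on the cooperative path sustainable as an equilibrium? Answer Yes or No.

IC: δ+…+δ^4 ≥ (39−33)/(33−9) = 1/4.
At δ = 2/3: partial sum = 1.6049 ≥ 0.2500. Cooperation sustainable.

Yes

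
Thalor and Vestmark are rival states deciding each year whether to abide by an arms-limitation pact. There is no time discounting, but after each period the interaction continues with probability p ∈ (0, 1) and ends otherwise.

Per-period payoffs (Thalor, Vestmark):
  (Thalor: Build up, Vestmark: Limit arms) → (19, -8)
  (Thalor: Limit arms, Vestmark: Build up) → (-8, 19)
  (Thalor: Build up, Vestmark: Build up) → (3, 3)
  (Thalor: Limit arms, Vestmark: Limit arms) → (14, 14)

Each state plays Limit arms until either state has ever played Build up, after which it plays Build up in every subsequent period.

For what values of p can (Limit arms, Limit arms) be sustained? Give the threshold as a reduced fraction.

5/16

With no time discounting, the continuation probability p plays the role of the discount factor.
Grim-trigger IC: 14/(1−p) ≥ 19 + 3p/(1−p) ⇒ p ≥ (19−14)/(19−3) = 5/16.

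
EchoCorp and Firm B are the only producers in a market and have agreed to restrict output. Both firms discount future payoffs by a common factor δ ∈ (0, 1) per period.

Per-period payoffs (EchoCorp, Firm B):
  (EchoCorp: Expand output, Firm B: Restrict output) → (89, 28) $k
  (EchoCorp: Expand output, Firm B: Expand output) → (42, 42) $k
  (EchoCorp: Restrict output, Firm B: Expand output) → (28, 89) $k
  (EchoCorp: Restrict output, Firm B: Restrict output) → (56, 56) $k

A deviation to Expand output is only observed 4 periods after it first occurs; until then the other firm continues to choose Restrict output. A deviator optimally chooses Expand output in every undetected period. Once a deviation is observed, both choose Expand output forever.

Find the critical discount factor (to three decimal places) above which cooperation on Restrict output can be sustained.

Deviating for the 4 undetected periods gains 89−56 = 33 per period over cooperation, then loses 56−42 = 14 per period forever once punishment starts.
Gain: 33(1 + δ + … + δ^3); loss: 14·δ^4/(1−δ).
No profitable deviation ⇔ 33(1−δ^4) ≤ 14·δ^4, i.e. δ^4 ≥ 33/(33+14) = 33/47.
Hence δ ≥ (33/47)^(1/4) ≈ 0.915.

0.915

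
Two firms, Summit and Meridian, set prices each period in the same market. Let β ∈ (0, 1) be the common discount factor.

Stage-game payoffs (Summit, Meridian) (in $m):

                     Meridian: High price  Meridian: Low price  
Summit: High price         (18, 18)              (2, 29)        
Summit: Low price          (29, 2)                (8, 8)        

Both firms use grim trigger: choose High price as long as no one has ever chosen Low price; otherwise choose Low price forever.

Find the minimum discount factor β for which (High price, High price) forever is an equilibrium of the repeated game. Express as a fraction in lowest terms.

11/21

One-period gain from deviating is 29 − 18 = 11. The loss is 18 − 8 = 10 in every subsequent period, with present value 10·β/(1−β).
Deviation is unprofitable when 10·β/(1−β) ≥ 11, i.e. β/(1−β) ≥ 11/10.
Equivalently β ≥ 11/(11+10) = 11/21.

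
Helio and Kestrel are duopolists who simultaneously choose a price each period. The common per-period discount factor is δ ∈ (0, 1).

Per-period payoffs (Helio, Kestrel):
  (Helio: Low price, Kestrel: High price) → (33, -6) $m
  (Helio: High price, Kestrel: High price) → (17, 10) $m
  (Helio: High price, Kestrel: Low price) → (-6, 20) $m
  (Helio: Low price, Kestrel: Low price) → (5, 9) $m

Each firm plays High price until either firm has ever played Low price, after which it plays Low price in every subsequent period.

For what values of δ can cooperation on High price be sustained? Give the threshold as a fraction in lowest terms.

10/11

Helio: cooperation gives 17 each period; deviation gives 33 once then 5 forever.
  17/(1−δ) ≥ 33 + 5δ/(1−δ) ⇒ δ ≥ 16/28 = 4/7.
Kestrel: cooperation gives 10 each period; deviation gives 20 once then 9 forever.
  δ ≥ 10/11.
Both must hold, so the binding constraint is Kestrel's: δ ≥ 10/11.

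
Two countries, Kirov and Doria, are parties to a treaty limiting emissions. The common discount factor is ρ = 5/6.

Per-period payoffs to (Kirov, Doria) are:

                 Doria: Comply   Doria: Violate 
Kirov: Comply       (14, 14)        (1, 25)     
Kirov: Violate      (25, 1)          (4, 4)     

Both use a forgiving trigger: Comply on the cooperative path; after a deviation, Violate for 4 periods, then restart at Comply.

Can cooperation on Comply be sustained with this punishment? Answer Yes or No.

Yes

Comparing payoff streams over the 5 periods until play realigns: cooperate → 14(1+ρ+…+ρ^4); deviate → 25 + 4(ρ+…+ρ^4).
Cooperation is sustained iff (14−4)(ρ+…+ρ^4) ≥ 25−14.
ρ+…+ρ^4 = 5/6·(1−(5/6)^4)/(1−5/6) = 2.5887, and (25−14)/(14−4) = 1.1000.
2.5887 ≥ 1.1000, so cooperation is sustainable.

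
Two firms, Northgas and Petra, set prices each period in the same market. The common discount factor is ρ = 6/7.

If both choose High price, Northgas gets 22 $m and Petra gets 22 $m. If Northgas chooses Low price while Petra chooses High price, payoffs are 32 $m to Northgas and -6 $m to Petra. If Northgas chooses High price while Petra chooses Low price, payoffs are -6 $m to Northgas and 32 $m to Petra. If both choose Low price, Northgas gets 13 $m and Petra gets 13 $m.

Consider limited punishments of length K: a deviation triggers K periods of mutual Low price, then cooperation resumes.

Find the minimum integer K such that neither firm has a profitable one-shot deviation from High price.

No profitable deviation requires (22−13)(ρ+…+ρ^K) ≥ 32−22, i.e. ρ+…+ρ^K ≥ 10/9 ≈ 1.1111.
With ρ = 6/7, the partial sums are K=1: 0.8571, K=2: 1.5918.
K = 2 is the first length at which the sum reaches 1.1111.

2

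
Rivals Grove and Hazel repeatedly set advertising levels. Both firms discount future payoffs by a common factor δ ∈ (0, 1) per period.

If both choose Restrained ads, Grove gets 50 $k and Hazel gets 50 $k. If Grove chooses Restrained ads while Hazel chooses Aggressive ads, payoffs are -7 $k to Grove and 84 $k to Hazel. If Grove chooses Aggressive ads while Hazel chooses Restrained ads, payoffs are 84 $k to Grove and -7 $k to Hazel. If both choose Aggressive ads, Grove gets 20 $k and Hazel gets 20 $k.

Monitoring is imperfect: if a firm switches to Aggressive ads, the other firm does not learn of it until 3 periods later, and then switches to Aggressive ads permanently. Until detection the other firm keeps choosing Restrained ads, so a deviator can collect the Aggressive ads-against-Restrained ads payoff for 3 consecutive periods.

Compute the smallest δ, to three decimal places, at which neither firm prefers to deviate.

A deviator earns 84 for 3 periods, then 20 forever; cooperating earns 50 forever. Multiplying the IC by (1−δ):
50 ≥ 84(1−δ^3) + 20δ^3, so 64·δ^3 ≥ 34 and δ^3 ≥ 17/32.
δ ≥ (17/32)^(1/3) ≈ 0.810.

0.810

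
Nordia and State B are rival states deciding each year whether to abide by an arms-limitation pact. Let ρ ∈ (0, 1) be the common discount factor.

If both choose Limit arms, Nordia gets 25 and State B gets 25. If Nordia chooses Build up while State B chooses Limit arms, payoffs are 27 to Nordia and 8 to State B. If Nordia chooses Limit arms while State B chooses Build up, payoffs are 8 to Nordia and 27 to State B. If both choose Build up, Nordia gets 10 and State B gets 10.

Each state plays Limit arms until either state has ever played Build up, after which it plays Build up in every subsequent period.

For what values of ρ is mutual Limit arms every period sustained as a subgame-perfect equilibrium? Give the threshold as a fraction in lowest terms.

One-period gain from deviating is 27 − 25 = 2. The loss is 25 − 10 = 15 in every subsequent period, with present value 15·ρ/(1−ρ).
Deviation is unprofitable when 15·ρ/(1−ρ) ≥ 2, i.e. ρ/(1−ρ) ≥ 2/15.
Equivalently ρ ≥ 2/(2+15) = 2/17.

2/17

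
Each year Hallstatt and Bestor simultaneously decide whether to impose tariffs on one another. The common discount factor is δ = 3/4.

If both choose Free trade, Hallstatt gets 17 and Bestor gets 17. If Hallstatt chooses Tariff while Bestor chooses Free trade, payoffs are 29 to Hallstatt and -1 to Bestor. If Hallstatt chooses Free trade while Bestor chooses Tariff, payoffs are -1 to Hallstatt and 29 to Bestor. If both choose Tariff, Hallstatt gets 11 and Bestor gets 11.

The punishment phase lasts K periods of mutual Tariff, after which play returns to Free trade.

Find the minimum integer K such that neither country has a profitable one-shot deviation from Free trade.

4

IC: δ(1−δ^K)/(1−δ) ≥ (29−17)/(17−11) = 2.
With δ = 3/4: need 1 − δ^K ≥ 2·(1−3/4)/(3/4), i.e. δ^K ≤ 0.3333.
Since (3/4)^3 = 0.4219 and (3/4)^4 = 0.3164, the smallest such K is 4.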